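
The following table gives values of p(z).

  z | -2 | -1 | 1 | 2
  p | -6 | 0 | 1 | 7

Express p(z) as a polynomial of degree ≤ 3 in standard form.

p(z) = (11/12)z^3 - (5/12)z + 1/2

L_0(z) = (z + 1)(z - 1)(z - 2) / [-12] = -(1/12)z^3 + (1/6)z^2 + (1/12)z - 1/6
L_1(z) = (z + 2)(z - 1)(z - 2) / [6] = (1/6)z^3 - (1/6)z^2 - (2/3)z + 2/3
L_2(z) = (z + 2)(z + 1)(z - 2) / [-6] = -(1/6)z^3 - (1/6)z^2 + (2/3)z + 2/3
L_3(z) = (z + 2)(z + 1)(z - 1) / [12] = (1/12)z^3 + (1/6)z^2 - (1/12)z - 1/6
p(z) = (-6)·L_0 + 0·L_1 + 1·L_2 + 7·L_3
  (-6)·L_0(z) = (1/2)z^3 - z^2 - (1/2)z + 1
  0·L_1(z) = 0
  1·L_2(z) = -(1/6)z^3 - (1/6)z^2 + (2/3)z + 2/3
  7·L_3(z) = (7/12)z^3 + (7/6)z^2 - (7/12)z - 7/6
Adding term by term: (11/12)z^3 - (5/12)z + 1/2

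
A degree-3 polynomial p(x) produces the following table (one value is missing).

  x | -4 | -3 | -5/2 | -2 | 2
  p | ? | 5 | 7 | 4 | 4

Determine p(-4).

The 4 known values determine p uniquely (degree ≤ 3).
L_0(-4) = (-3/2)·(-2)·(-6)/[(-1/2)·(-1)·(-5)] = 36/5
L_1(-4) = (-1)·(-2)·(-6)/[(1/2)·(-1/2)·(-9/2)] = -32/3
L_2(-4) = (-1)·(-3/2)·(-6)/[(1)·(1/2)·(-4)] = 9/2
L_3(-4) = (-1)·(-3/2)·(-2)/[(5)·(9/2)·(4)] = -1/30
Sum: 5·(36/5) + 7·(-32/3) + 4·(9/2) + 4·(-1/30) = -104/5

-104/5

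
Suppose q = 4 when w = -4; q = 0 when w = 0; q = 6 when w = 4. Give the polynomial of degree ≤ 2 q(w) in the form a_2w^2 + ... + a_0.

Newton's divided differences:
q[-4,0] = (0 - 4) / (0 - (-4)) = -1
q[0,4] = (6 - 0) / (4 - 0) = 3/2
q[-4,0,4] = (3/2 - (-1)) / (4 - (-4)) = 5/16
q(w) = 4 + (-1)·(w + 4) + (5/16)·(w + 4)w
Expanding: q(w) = (5/16)w^2 + (1/4)w

q(w) = (5/16)w^2 + (1/4)w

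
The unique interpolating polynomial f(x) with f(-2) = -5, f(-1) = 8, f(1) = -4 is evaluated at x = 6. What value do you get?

Evaluate each Lagrange basis at x = 6:
L_0(6) = (7)·(5)/[(-1)·(-3)] = 35/3
L_1(6) = (8)·(5)/[(1)·(-2)] = -20
L_2(6) = (8)·(7)/[(3)·(2)] = 28/3
Sum: (-5)·(35/3) + 8·(-20) + (-4)·(28/3) = -767/3

-767/3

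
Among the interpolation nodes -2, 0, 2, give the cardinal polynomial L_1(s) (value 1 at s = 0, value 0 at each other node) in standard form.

L_1(s) = (s + 2)(s - 2) / [(2)·(-2)]
       = (s^2 - 4) / (-4)

L_1(s) = -(1/4)s^2 + 1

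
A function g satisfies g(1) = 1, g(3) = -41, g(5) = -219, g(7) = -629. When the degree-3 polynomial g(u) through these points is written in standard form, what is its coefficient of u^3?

-2

Build the Lagrange basis polynomials:
L_0(u) = (u - 3)(u - 5)(u - 7) / [-48] = -(1/48)u^3 + (5/16)u^2 - (71/48)u + 35/16
L_1(u) = (u - 1)(u - 5)(u - 7) / [16] = (1/16)u^3 - (13/16)u^2 + (47/16)u - 35/16
L_2(u) = (u - 1)(u - 3)(u - 7) / [-16] = -(1/16)u^3 + (11/16)u^2 - (31/16)u + 21/16
L_3(u) = (u - 1)(u - 3)(u - 5) / [48] = (1/48)u^3 - (3/16)u^2 + (23/48)u - 5/16
g(u) = 1·L_0 + (-41)·L_1 + (-219)·L_2 + (-629)·L_3
Only the coefficient of u^3 is needed; take it from each L_i and combine:
1·(-1/48) + (-41)·(1/16) + (-219)·(-1/16) + (-629)·(1/48) = -2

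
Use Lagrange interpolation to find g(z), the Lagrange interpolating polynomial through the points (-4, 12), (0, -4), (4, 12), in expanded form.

L_0(z) = z(z - 4) / [32] = (1/32)z^2 - (1/8)z
L_1(z) = (z + 4)(z - 4) / [-16] = -(1/16)z^2 + 1
L_2(z) = (z + 4)z / [32] = (1/32)z^2 + (1/8)z
g(z) = 12·L_0 + (-4)·L_1 + 12·L_2
  12·L_0(z) = (3/8)z^2 - (3/2)z
  (-4)·L_1(z) = (1/4)z^2 - 4
  12·L_2(z) = (3/8)z^2 + (3/2)z
Adding term by term: z^2 - 4

g(z) = z^2 - 4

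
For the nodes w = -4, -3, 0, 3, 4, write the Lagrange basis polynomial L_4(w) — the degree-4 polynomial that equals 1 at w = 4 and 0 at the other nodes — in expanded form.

L_4(w) = (w + 4)(w + 3)w(w - 3) / [(8)·(7)·(4)·(1)]
       = (w^4 + 4w^3 - 9w^2 - 36w) / (224)

L_4(w) = (1/224)w^4 + (1/56)w^3 - (9/224)w^2 - (9/56)w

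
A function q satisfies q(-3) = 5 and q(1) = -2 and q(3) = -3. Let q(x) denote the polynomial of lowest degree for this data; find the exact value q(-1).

2/3

Evaluate each Lagrange basis at x = -1:
L_0(-1) = (-2)·(-4)/[(-4)·(-6)] = 1/3
L_1(-1) = (2)·(-4)/[(4)·(-2)] = 1
L_2(-1) = (2)·(-2)/[(6)·(2)] = -1/3
Sum: 5·(1/3) + (-2)·(1) + (-3)·(-1/3) = 2/3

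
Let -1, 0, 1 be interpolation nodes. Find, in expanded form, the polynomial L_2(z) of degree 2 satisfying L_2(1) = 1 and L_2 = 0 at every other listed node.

L_2(z) = (z + 1)z / [(2)·(1)]
       = (z^2 + z) / (2)

L_2(z) = (1/2)z^2 + (1/2)z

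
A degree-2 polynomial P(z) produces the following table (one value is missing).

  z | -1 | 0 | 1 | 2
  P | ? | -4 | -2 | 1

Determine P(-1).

-5

The 3 known values determine P uniquely (degree ≤ 2).
Evaluate each Lagrange basis at z = -1:
L_0(-1) = (-2)·(-3)/[(-1)·(-2)] = 3
L_1(-1) = (-1)·(-3)/[(1)·(-1)] = -3
L_2(-1) = (-1)·(-2)/[(2)·(1)] = 1
Sum: (-4)·(3) + (-2)·(-3) + 1·(1) = -5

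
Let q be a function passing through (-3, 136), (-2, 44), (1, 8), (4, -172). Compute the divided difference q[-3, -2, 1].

20

q[-3,-2] = (44 - 136) / (-2 - (-3)) = -92
q[-2,1] = (8 - 44) / (1 - (-2)) = -12
q[-3,-2,1] = (-12 - (-92)) / (1 - (-3)) = 20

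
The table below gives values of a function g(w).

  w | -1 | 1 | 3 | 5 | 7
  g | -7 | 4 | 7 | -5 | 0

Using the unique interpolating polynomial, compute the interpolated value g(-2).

Evaluate each Lagrange basis at w = -2:
L_0(-2) = (-3)·(-5)·(-7)·(-9)/[(-2)·(-4)·(-6)·(-8)] = 315/128
L_1(-2) = (-1)·(-5)·(-7)·(-9)/[(2)·(-2)·(-4)·(-6)] = -105/32
L_2(-2) = (-1)·(-3)·(-7)·(-9)/[(4)·(2)·(-2)·(-4)] = 189/64
L_3(-2) = (-1)·(-3)·(-5)·(-9)/[(6)·(4)·(2)·(-2)] = -45/32
L_4(-2) = (-1)·(-3)·(-5)·(-7)/[(8)·(6)·(4)·(2)] = 35/128
Sum: (-7)·(315/128) + 4·(-105/32) + 7·(189/64) + (-5)·(-45/32) + 0 = -339/128

-339/128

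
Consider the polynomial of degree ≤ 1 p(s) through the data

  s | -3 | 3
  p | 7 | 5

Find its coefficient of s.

L_0(s) = (s - 3) / [-6] = -(1/6)s + 1/2
L_1(s) = (s + 3) / [6] = (1/6)s + 1/2
p(s) = 7·L_0 + 5·L_1
Only the coefficient of s is needed; take it from each L_i and combine:
7·(-1/6) + 5·(1/6) = -1/3

-1/3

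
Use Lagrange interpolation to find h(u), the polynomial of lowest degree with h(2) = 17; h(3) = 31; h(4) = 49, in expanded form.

h(u) = 2u^2 + 4u + 1

L_0(u) = (u - 3)(u - 4) / [2] = (1/2)u^2 - (7/2)u + 6
L_1(u) = (u - 2)(u - 4) / [-1] = -u^2 + 6u - 8
L_2(u) = (u - 2)(u - 3) / [2] = (1/2)u^2 - (5/2)u + 3
h(u) = 17·L_0 + 31·L_1 + 49·L_2
  17·L_0(u) = (17/2)u^2 - (119/2)u + 102
  31·L_1(u) = -31u^2 + 186u - 248
  49·L_2(u) = (49/2)u^2 - (245/2)u + 147
Adding term by term: 2u^2 + 4u + 1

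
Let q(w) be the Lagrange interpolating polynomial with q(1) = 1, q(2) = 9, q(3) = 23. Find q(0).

-1

L_0(0) = (-2)·(-3)/[(-1)·(-2)] = 3
L_1(0) = (-1)·(-3)/[(1)·(-1)] = -3
L_2(0) = (-1)·(-2)/[(2)·(1)] = 1
Sum: 1·(3) + 9·(-3) + 23·(1) = -1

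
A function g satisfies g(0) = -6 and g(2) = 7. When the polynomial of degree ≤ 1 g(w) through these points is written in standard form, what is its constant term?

L_0(w) = (w - 2) / [-2] = -(1/2)w + 1
L_1(w) = w / [2] = (1/2)w
g(w) = (-6)·L_0 + 7·L_1
Only the constant term is needed; take it from each L_i and combine:
(-6)·(1) + 7·(0) = -6

-6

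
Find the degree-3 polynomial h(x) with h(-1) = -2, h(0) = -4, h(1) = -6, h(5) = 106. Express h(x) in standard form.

h(x) = x^3 - 3x - 4

Build the Lagrange basis polynomials:
L_0(x) = x(x - 1)(x - 5) / [-12] = -(1/12)x^3 + (1/2)x^2 - (5/12)x
L_1(x) = (x + 1)(x - 1)(x - 5) / [5] = (1/5)x^3 - x^2 - (1/5)x + 1
L_2(x) = (x + 1)x(x - 5) / [-8] = -(1/8)x^3 + (1/2)x^2 + (5/8)x
L_3(x) = (x + 1)x(x - 1) / [120] = (1/120)x^3 - (1/120)x
h(x) = (-2)·L_0 + (-4)·L_1 + (-6)·L_2 + 106·L_3
  (-2)·L_0(x) = (1/6)x^3 - x^2 + (5/6)x
  (-4)·L_1(x) = -(4/5)x^3 + 4x^2 + (4/5)x - 4
  (-6)·L_2(x) = (3/4)x^3 - 3x^2 - (15/4)x
  106·L_3(x) = (53/60)x^3 - (53/60)x
Adding term by term: x^3 - 3x - 4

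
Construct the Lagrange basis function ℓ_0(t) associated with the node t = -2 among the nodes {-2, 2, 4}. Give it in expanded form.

ℓ_0(t) = (1/24)t^2 - (1/4)t + 1/3

ℓ_0(t) = (t - 2)(t - 4) / [(-4)·(-6)]
       = (t^2 - 6t + 8) / (24)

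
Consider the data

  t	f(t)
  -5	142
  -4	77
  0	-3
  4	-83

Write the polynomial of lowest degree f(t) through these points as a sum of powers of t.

f(t) = -t^3 - 4t - 3

Build the Lagrange basis polynomials:
L_0(t) = (t + 4)t(t - 4) / [-45] = -(1/45)t^3 + (16/45)t
L_1(t) = (t + 5)t(t - 4) / [32] = (1/32)t^3 + (1/32)t^2 - (5/8)t
L_2(t) = (t + 5)(t + 4)(t - 4) / [-80] = -(1/80)t^3 - (1/16)t^2 + (1/5)t + 1
L_3(t) = (t + 5)(t + 4)t / [288] = (1/288)t^3 + (1/32)t^2 + (5/72)t
f(t) = 142·L_0 + 77·L_1 + (-3)·L_2 + (-83)·L_3
  142·L_0(t) = -(142/45)t^3 + (2272/45)t
  77·L_1(t) = (77/32)t^3 + (77/32)t^2 - (385/8)t
  (-3)·L_2(t) = (3/80)t^3 + (3/16)t^2 - (3/5)t - 3
  (-83)·L_3(t) = -(83/288)t^3 - (83/32)t^2 - (415/72)t
Adding term by term: -t^3 - 4t - 3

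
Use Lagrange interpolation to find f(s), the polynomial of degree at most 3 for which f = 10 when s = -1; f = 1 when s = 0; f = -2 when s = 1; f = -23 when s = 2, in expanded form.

f(s) = -4s^3 + 3s^2 - 2s + 1

L_0(s) = s(s - 1)(s - 2) / [-6] = -(1/6)s^3 + (1/2)s^2 - (1/3)s
L_1(s) = (s + 1)(s - 1)(s - 2) / [2] = (1/2)s^3 - s^2 - (1/2)s + 1
L_2(s) = (s + 1)s(s - 2) / [-2] = -(1/2)s^3 + (1/2)s^2 + s
L_3(s) = (s + 1)s(s - 1) / [6] = (1/6)s^3 - (1/6)s
f(s) = 10·L_0 + 1·L_1 + (-2)·L_2 + (-23)·L_3
  10·L_0(s) = -(5/3)s^3 + 5s^2 - (10/3)s
  1·L_1(s) = (1/2)s^3 - s^2 - (1/2)s + 1
  (-2)·L_2(s) = s^3 - s^2 - 2s
  (-23)·L_3(s) = -(23/6)s^3 + (23/6)s
Adding term by term: -4s^3 + 3s^2 - 2s + 1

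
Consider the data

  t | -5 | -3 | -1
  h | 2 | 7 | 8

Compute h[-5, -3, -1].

h[-5,-3] = (7 - 2) / (-3 - (-5)) = 5/2
h[-3,-1] = (8 - 7) / (-1 - (-3)) = 1/2
h[-5,-3,-1] = (1/2 - 5/2) / (-1 - (-5)) = -1/2

-1/2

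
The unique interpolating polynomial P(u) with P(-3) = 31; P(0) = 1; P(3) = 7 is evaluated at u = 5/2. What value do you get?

7/2

Evaluate each Lagrange basis at u = 5/2:
L_0(5/2) = (5/2)·(-1/2)/[(-3)·(-6)] = -5/72
L_1(5/2) = (11/2)·(-1/2)/[(3)·(-3)] = 11/36
L_2(5/2) = (11/2)·(5/2)/[(6)·(3)] = 55/72
Sum: 31·(-5/72) + 1·(11/36) + 7·(55/72) = 7/2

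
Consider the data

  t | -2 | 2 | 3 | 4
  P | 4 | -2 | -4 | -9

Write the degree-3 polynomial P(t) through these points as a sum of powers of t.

Newton's divided differences:
P[-2,2] = (-2 - 4) / (2 - (-2)) = -3/2
P[2,3] = (-4 - (-2)) / (3 - 2) = -2
P[3,4] = (-9 - (-4)) / (4 - 3) = -5
P[-2,2,3] = (-2 - (-3/2)) / (3 - (-2)) = -1/10
P[2,3,4] = (-5 - (-2)) / (4 - 2) = -3/2
P[-2,2,3,4] = (-3/2 - (-1/10)) / (4 - (-2)) = -7/30
P(t) = 4 + (-3/2)·(t + 2) + (-1/10)·(t + 2)(t - 2) + (-7/30)·(t + 2)(t - 2)(t - 3)
Expanding: P(t) = -(7/30)t^3 + (3/5)t^2 - (17/30)t - 7/5

P(t) = -(7/30)t^3 + (3/5)t^2 - (17/30)t - 7/5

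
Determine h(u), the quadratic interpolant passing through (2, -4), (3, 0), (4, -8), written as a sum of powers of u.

L_0(u) = (u - 3)(u - 4) / [2] = (1/2)u^2 - (7/2)u + 6
L_1(u) = (u - 2)(u - 4) / [-1] = -u^2 + 6u - 8
L_2(u) = (u - 2)(u - 3) / [2] = (1/2)u^2 - (5/2)u + 3
h(u) = (-4)·L_0 + 0·L_1 + (-8)·L_2
  (-4)·L_0(u) = -2u^2 + 14u - 24
  0·L_1(u) = 0
  (-8)·L_2(u) = -4u^2 + 20u - 24
Adding term by term: -6u^2 + 34u - 48

h(u) = -6u^2 + 34u - 48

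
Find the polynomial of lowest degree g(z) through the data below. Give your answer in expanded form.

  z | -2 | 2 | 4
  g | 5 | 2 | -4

Build the Lagrange basis polynomials:
L_0(z) = (z - 2)(z - 4) / [24] = (1/24)z^2 - (1/4)z + 1/3
L_1(z) = (z + 2)(z - 4) / [-8] = -(1/8)z^2 + (1/4)z + 1
L_2(z) = (z + 2)(z - 2) / [12] = (1/12)z^2 - 1/3
g(z) = 5·L_0 + 2·L_1 + (-4)·L_2
  5·L_0(z) = (5/24)z^2 - (5/4)z + 5/3
  2·L_1(z) = -(1/4)z^2 + (1/2)z + 2
  (-4)·L_2(z) = -(1/3)z^2 + 4/3
Adding term by term: -(3/8)z^2 - (3/4)z + 5

g(z) = -(3/8)z^2 - (3/4)z + 5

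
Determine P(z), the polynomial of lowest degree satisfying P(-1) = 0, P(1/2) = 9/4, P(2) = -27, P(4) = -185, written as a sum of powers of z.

P(z) = -2z^3 - 4z^2 + z + 3

Build the Lagrange basis polynomials:
L_0(z) = (z - 1/2)(z - 2)(z - 4) / [-45/2] = -(2/45)z^3 + (13/45)z^2 - (22/45)z + 8/45
L_1(z) = (z + 1)(z - 2)(z - 4) / [63/8] = (8/63)z^3 - (40/63)z^2 + (16/63)z + 64/63
L_2(z) = (z + 1)(z - 1/2)(z - 4) / [-9] = -(1/9)z^3 + (7/18)z^2 + (5/18)z - 2/9
L_3(z) = (z + 1)(z - 1/2)(z - 2) / [35] = (1/35)z^3 - (3/70)z^2 - (3/70)z + 1/35
P(z) = 0·L_0 + (9/4)·L_1 + (-27)·L_2 + (-185)·L_3
  0·L_0(z) = 0
  (9/4)·L_1(z) = (2/7)z^3 - (10/7)z^2 + (4/7)z + 16/7
  (-27)·L_2(z) = 3z^3 - (21/2)z^2 - (15/2)z + 6
  (-185)·L_3(z) = -(37/7)z^3 + (111/14)z^2 + (111/14)z - 37/7
Adding term by term: -2z^3 - 4z^2 + z + 3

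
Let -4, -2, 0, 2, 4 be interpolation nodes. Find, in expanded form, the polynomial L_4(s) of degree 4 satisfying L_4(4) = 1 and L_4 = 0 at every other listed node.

L_4(s) = (1/384)s^4 + (1/96)s^3 - (1/96)s^2 - (1/24)s

L_4(s) = (s + 4)(s + 2)s(s - 2) / [(8)·(6)·(4)·(2)]
       = (s^4 + 4s^3 - 4s^2 - 16s) / (384)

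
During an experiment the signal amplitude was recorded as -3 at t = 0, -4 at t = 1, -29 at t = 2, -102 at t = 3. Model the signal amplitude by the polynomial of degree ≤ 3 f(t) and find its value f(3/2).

Evaluate each Lagrange basis at t = 3/2:
L_0(3/2) = (1/2)·(-1/2)·(-3/2)/[(-1)·(-2)·(-3)] = -1/16
L_1(3/2) = (3/2)·(-1/2)·(-3/2)/[(1)·(-1)·(-2)] = 9/16
L_2(3/2) = (3/2)·(1/2)·(-3/2)/[(2)·(1)·(-1)] = 9/16
L_3(3/2) = (3/2)·(1/2)·(-1/2)/[(3)·(2)·(1)] = -1/16
Sum: (-3)·(-1/16) + (-4)·(9/16) + (-29)·(9/16) + (-102)·(-1/16) = -12

-12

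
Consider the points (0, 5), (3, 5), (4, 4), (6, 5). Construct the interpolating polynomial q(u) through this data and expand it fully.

L_0(u) = (u - 3)(u - 4)(u - 6) / [-72] = -(1/72)u^3 + (13/72)u^2 - (3/4)u + 1
L_1(u) = u(u - 4)(u - 6) / [9] = (1/9)u^3 - (10/9)u^2 + (8/3)u
L_2(u) = u(u - 3)(u - 6) / [-8] = -(1/8)u^3 + (9/8)u^2 - (9/4)u
L_3(u) = u(u - 3)(u - 4) / [36] = (1/36)u^3 - (7/36)u^2 + (1/3)u
q(u) = 5·L_0 + 5·L_1 + 4·L_2 + 5·L_3
  5·L_0(u) = -(5/72)u^3 + (65/72)u^2 - (15/4)u + 5
  5·L_1(u) = (5/9)u^3 - (50/9)u^2 + (40/3)u
  4·L_2(u) = -(1/2)u^3 + (9/2)u^2 - 9u
  5·L_3(u) = (5/36)u^3 - (35/36)u^2 + (5/3)u
Adding term by term: (1/8)u^3 - (9/8)u^2 + (9/4)u + 5

q(u) = (1/8)u^3 - (9/8)u^2 + (9/4)u + 5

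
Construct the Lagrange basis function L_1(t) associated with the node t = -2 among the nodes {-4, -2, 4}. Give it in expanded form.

L_1(t) = -(1/12)t^2 + 4/3

L_1(t) = (t + 4)(t - 4) / [(2)·(-6)]
       = (t^2 - 16) / (-12)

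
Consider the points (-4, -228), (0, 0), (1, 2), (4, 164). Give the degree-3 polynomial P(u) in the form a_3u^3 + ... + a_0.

Build the Lagrange basis polynomials:
L_0(u) = u(u - 1)(u - 4) / [-160] = -(1/160)u^3 + (1/32)u^2 - (1/40)u
L_1(u) = (u + 4)(u - 1)(u - 4) / [16] = (1/16)u^3 - (1/16)u^2 - u + 1
L_2(u) = (u + 4)u(u - 4) / [-15] = -(1/15)u^3 + (16/15)u
L_3(u) = (u + 4)u(u - 1) / [96] = (1/96)u^3 + (1/32)u^2 - (1/24)u
P(u) = (-228)·L_0 + 0·L_1 + 2·L_2 + 164·L_3
  (-228)·L_0(u) = (57/40)u^3 - (57/8)u^2 + (57/10)u
  0·L_1(u) = 0
  2·L_2(u) = -(2/15)u^3 + (32/15)u
  164·L_3(u) = (41/24)u^3 + (41/8)u^2 - (41/6)u
Adding term by term: 3u^3 - 2u^2 + u

P(u) = 3u^3 - 2u^2 + u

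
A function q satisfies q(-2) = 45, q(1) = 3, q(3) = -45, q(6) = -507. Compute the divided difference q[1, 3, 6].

q[1,3] = (-45 - 3) / (3 - 1) = -24
q[3,6] = (-507 - (-45)) / (6 - 3) = -154
q[1,3,6] = (-154 - (-24)) / (6 - 1) = -26

-26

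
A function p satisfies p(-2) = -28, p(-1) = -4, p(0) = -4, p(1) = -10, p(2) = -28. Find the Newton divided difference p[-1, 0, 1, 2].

p[-1,0] = (-4 - (-4)) / (0 - (-1)) = 0
p[0,1] = (-10 - (-4)) / (1 - 0) = -6
p[1,2] = (-28 - (-10)) / (2 - 1) = -18
p[-1,0,1] = (-6 - 0) / (1 - (-1)) = -3
p[0,1,2] = (-18 - (-6)) / (2 - 0) = -6
p[-1,0,1,2] = (-6 - (-3)) / (2 - (-1)) = -1

-1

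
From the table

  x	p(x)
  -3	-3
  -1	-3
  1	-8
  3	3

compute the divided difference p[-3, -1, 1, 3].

7/16

p[-3,-1] = (-3 - (-3)) / (-1 - (-3)) = 0
p[-1,1] = (-8 - (-3)) / (1 - (-1)) = -5/2
p[1,3] = (3 - (-8)) / (3 - 1) = 11/2
p[-3,-1,1] = (-5/2 - 0) / (1 - (-3)) = -5/8
p[-1,1,3] = (11/2 - (-5/2)) / (3 - (-1)) = 2
p[-3,-1,1,3] = (2 - (-5/8)) / (3 - (-3)) = 7/16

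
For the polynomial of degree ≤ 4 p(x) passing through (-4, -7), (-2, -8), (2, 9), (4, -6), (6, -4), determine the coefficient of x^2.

Build the Lagrange basis polynomials:
L_0(x) = (x + 2)(x - 2)(x - 4)(x - 6) / [960] = (1/960)x^4 - (1/96)x^3 + (1/48)x^2 + (1/24)x - 1/10
L_1(x) = (x + 4)(x - 2)(x - 4)(x - 6) / [-384] = -(1/384)x^4 + (1/48)x^3 + (1/96)x^2 - (1/3)x + 1/2
L_2(x) = (x + 4)(x + 2)(x - 4)(x - 6) / [192] = (1/192)x^4 - (1/48)x^3 - (7/48)x^2 + (1/3)x + 1
L_3(x) = (x + 4)(x + 2)(x - 2)(x - 6) / [-192] = -(1/192)x^4 + (1/96)x^3 + (7/48)x^2 - (1/24)x - 1/2
L_4(x) = (x + 4)(x + 2)(x - 2)(x - 4) / [640] = (1/640)x^4 - (1/32)x^2 + 1/10
p(x) = (-7)·L_0 + (-8)·L_1 + 9·L_2 + (-6)·L_3 + (-4)·L_4
Only the coefficient of x^2 is needed; take it from each L_i and combine:
(-7)·(1/48) + (-8)·(1/96) + 9·(-7/48) + (-6)·(7/48) + (-4)·(-1/32) = -55/24

-55/24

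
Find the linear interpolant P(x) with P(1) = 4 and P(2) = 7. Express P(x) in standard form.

L_0(x) = (x - 2) / [-1] = -x + 2
L_1(x) = (x - 1) / [1] = x - 1
P(x) = 4·L_0 + 7·L_1
  4·L_0(x) = -4x + 8
  7·L_1(x) = 7x - 7
Adding term by term: 3x + 1

P(x) = 3x + 1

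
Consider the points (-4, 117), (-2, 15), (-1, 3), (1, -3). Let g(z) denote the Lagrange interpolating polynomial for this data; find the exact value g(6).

-473

Evaluate each Lagrange basis at z = 6:
L_0(6) = (8)·(7)·(5)/[(-2)·(-3)·(-5)] = -28/3
L_1(6) = (10)·(7)·(5)/[(2)·(-1)·(-3)] = 175/3
L_2(6) = (10)·(8)·(5)/[(3)·(1)·(-2)] = -200/3
L_3(6) = (10)·(8)·(7)/[(5)·(3)·(2)] = 56/3
Sum: 117·(-28/3) + 15·(175/3) + 3·(-200/3) + (-3)·(56/3) = -473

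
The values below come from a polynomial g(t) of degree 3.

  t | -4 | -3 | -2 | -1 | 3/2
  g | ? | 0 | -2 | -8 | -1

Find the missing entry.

The 4 known values determine g uniquely (degree ≤ 3).
L_0(-4) = (-2)·(-3)·(-11/2)/[(-1)·(-2)·(-9/2)] = 11/3
L_1(-4) = (-1)·(-3)·(-11/2)/[(1)·(-1)·(-7/2)] = -33/7
L_2(-4) = (-1)·(-2)·(-11/2)/[(2)·(1)·(-5/2)] = 11/5
L_3(-4) = (-1)·(-2)·(-3)/[(9/2)·(7/2)·(5/2)] = -16/105
Sum: 0 + (-2)·(-33/7) + (-8)·(11/5) + (-1)·(-16/105) = -842/105

-842/105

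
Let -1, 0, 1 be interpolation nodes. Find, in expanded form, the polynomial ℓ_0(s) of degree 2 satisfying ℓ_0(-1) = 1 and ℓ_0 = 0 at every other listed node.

ℓ_0(s) = (1/2)s^2 - (1/2)s

ℓ_0(s) = s(s - 1) / [(-1)·(-2)]
       = (s^2 - s) / (2)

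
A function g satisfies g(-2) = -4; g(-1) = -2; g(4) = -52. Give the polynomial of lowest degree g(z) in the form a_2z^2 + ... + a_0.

g(z) = -2z^2 - 4z - 4

Build the Lagrange basis polynomials:
L_0(z) = (z + 1)(z - 4) / [6] = (1/6)z^2 - (1/2)z - 2/3
L_1(z) = (z + 2)(z - 4) / [-5] = -(1/5)z^2 + (2/5)z + 8/5
L_2(z) = (z + 2)(z + 1) / [30] = (1/30)z^2 + (1/10)z + 1/15
g(z) = (-4)·L_0 + (-2)·L_1 + (-52)·L_2
  (-4)·L_0(z) = -(2/3)z^2 + 2z + 8/3
  (-2)·L_1(z) = (2/5)z^2 - (4/5)z - 16/5
  (-52)·L_2(z) = -(26/15)z^2 - (26/5)z - 52/15
Adding term by term: -2z^2 - 4z - 4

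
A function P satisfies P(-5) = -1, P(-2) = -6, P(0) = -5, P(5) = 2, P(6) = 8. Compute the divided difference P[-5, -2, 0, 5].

-16/525

P[-5,-2] = (-6 - (-1)) / (-2 - (-5)) = -5/3
P[-2,0] = (-5 - (-6)) / (0 - (-2)) = 1/2
P[0,5] = (2 - (-5)) / (5 - 0) = 7/5
P[-5,-2,0] = (1/2 - (-5/3)) / (0 - (-5)) = 13/30
P[-2,0,5] = (7/5 - 1/2) / (5 - (-2)) = 9/70
P[-5,-2,0,5] = (9/70 - 13/30) / (5 - (-5)) = -16/525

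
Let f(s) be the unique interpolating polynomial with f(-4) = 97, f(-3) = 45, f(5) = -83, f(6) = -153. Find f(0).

Using Newton's divided-difference form:
f[-4,-3] = (45 - 97) / (-3 - (-4)) = -52
f[-3,5] = (-83 - 45) / (5 - (-3)) = -16
f[5,6] = (-153 - (-83)) / (6 - 5) = -70
f[-4,-3,5] = (-16 - (-52)) / (5 - (-4)) = 4
f[-3,5,6] = (-70 - (-16)) / (6 - (-3)) = -6
f[-4,-3,5,6] = (-6 - 4) / (6 - (-4)) = -1
f(0) = 97 + (-52)·(4) + 4·(4)·(3) + (-1)·(4)·(3)·(-5) = -3

-3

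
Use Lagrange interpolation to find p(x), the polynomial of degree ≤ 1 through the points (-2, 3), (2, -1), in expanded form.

Build the Lagrange basis polynomials:
L_0(x) = (x - 2) / [-4] = -(1/4)x + 1/2
L_1(x) = (x + 2) / [4] = (1/4)x + 1/2
p(x) = 3·L_0 + (-1)·L_1
  3·L_0(x) = -(3/4)x + 3/2
  (-1)·L_1(x) = -(1/4)x - 1/2
Adding term by term: -x + 1

p(x) = -x + 1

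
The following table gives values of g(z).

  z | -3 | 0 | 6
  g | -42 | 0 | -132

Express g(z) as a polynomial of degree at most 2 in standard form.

g(z) = -4z^2 + 2z

Build the Lagrange basis polynomials:
L_0(z) = z(z - 6) / [27] = (1/27)z^2 - (2/9)z
L_1(z) = (z + 3)(z - 6) / [-18] = -(1/18)z^2 + (1/6)z + 1
L_2(z) = (z + 3)z / [54] = (1/54)z^2 + (1/18)z
g(z) = (-42)·L_0 + 0·L_1 + (-132)·L_2
  (-42)·L_0(z) = -(14/9)z^2 + (28/3)z
  0·L_1(z) = 0
  (-132)·L_2(z) = -(22/9)z^2 - (22/3)z
Adding term by term: -4z^2 + 2z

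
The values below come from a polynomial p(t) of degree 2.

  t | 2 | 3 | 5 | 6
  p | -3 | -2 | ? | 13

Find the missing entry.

6

The 3 known values determine p uniquely (degree ≤ 2).
L_0(5) = (2)·(-1)/[(-1)·(-4)] = -1/2
L_1(5) = (3)·(-1)/[(1)·(-3)] = 1
L_2(5) = (3)·(2)/[(4)·(3)] = 1/2
Sum: (-3)·(-1/2) + (-2)·(1) + 13·(1/2) = 6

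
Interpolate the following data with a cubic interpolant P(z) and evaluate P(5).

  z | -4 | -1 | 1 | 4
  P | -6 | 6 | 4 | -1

-3/5

Evaluate each Lagrange basis at z = 5:
L_0(5) = (6)·(4)·(1)/[(-3)·(-5)·(-8)] = -1/5
L_1(5) = (9)·(4)·(1)/[(3)·(-2)·(-5)] = 6/5
L_2(5) = (9)·(6)·(1)/[(5)·(2)·(-3)] = -9/5
L_3(5) = (9)·(6)·(4)/[(8)·(5)·(3)] = 9/5
Sum: (-6)·(-1/5) + 6·(6/5) + 4·(-9/5) + (-1)·(9/5) = -3/5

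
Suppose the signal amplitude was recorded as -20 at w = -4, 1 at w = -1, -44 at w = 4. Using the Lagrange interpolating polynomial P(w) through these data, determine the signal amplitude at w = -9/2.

Evaluate each Lagrange basis at w = -9/2:
L_0(-9/2) = (-7/2)·(-17/2)/[(-3)·(-8)] = 119/96
L_1(-9/2) = (-1/2)·(-17/2)/[(3)·(-5)] = -17/60
L_2(-9/2) = (-1/2)·(-7/2)/[(8)·(5)] = 7/160
Sum: (-20)·(119/96) + 1·(-17/60) + (-44)·(7/160) = -27

-27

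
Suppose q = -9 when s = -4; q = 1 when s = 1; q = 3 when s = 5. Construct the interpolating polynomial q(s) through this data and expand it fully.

q(s) = -(1/6)s^2 + (3/2)s - 1/3

L_0(s) = (s - 1)(s - 5) / [45] = (1/45)s^2 - (2/15)s + 1/9
L_1(s) = (s + 4)(s - 5) / [-20] = -(1/20)s^2 + (1/20)s + 1
L_2(s) = (s + 4)(s - 1) / [36] = (1/36)s^2 + (1/12)s - 1/9
q(s) = (-9)·L_0 + 1·L_1 + 3·L_2
  (-9)·L_0(s) = -(1/5)s^2 + (6/5)s - 1
  1·L_1(s) = -(1/20)s^2 + (1/20)s + 1
  3·L_2(s) = (1/12)s^2 + (1/4)s - 1/3
Adding term by term: -(1/6)s^2 + (3/2)s - 1/3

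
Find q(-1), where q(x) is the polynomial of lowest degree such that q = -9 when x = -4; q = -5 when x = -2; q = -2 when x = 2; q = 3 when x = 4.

-67/16

Evaluate each Lagrange basis at x = -1:
L_0(-1) = (1)·(-3)·(-5)/[(-2)·(-6)·(-8)] = -5/32
L_1(-1) = (3)·(-3)·(-5)/[(2)·(-4)·(-6)] = 15/16
L_2(-1) = (3)·(1)·(-5)/[(6)·(4)·(-2)] = 5/16
L_3(-1) = (3)·(1)·(-3)/[(8)·(6)·(2)] = -3/32
Sum: (-9)·(-5/32) + (-5)·(15/16) + (-2)·(5/16) + 3·(-3/32) = -67/16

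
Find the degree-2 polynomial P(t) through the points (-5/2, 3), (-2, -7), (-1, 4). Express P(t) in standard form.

Newton's divided differences:
P[-5/2,-2] = (-7 - 3) / (-2 - (-5/2)) = -20
P[-2,-1] = (4 - (-7)) / (-1 - (-2)) = 11
P[-5/2,-2,-1] = (11 - (-20)) / (-1 - (-5/2)) = 62/3
P(t) = 3 + (-20)·(t + 5/2) + (62/3)·(t + 5/2)(t + 2)
Expanding: P(t) = (62/3)t^2 + 73t + 169/3

P(t) = (62/3)t^2 + 73t + 169/3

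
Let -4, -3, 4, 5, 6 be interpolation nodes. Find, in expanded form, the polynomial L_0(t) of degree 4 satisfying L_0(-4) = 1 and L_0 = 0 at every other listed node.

L_0(t) = (1/720)t^4 - (1/60)t^3 + (29/720)t^2 + (17/120)t - 1/2

L_0(t) = (t + 3)(t - 4)(t - 5)(t - 6) / [(-1)·(-8)·(-9)·(-10)]
       = (t^4 - 12t^3 + 29t^2 + 102t - 360) / (720)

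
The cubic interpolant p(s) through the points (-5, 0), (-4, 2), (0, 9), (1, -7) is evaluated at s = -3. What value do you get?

37/5

Evaluate each Lagrange basis at s = -3:
L_0(-3) = (1)·(-3)·(-4)/[(-1)·(-5)·(-6)] = -2/5
L_1(-3) = (2)·(-3)·(-4)/[(1)·(-4)·(-5)] = 6/5
L_2(-3) = (2)·(1)·(-4)/[(5)·(4)·(-1)] = 2/5
L_3(-3) = (2)·(1)·(-3)/[(6)·(5)·(1)] = -1/5
Sum: 0 + 2·(6/5) + 9·(2/5) + (-7)·(-1/5) = 37/5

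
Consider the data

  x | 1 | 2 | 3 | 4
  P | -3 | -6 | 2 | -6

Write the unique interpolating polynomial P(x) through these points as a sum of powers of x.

L_0(x) = (x - 2)(x - 3)(x - 4) / [-6] = -(1/6)x^3 + (3/2)x^2 - (13/3)x + 4
L_1(x) = (x - 1)(x - 3)(x - 4) / [2] = (1/2)x^3 - 4x^2 + (19/2)x - 6
L_2(x) = (x - 1)(x - 2)(x - 4) / [-2] = -(1/2)x^3 + (7/2)x^2 - 7x + 4
L_3(x) = (x - 1)(x - 2)(x - 3) / [6] = (1/6)x^3 - x^2 + (11/6)x - 1
P(x) = (-3)·L_0 + (-6)·L_1 + 2·L_2 + (-6)·L_3
  (-3)·L_0(x) = (1/2)x^3 - (9/2)x^2 + 13x - 12
  (-6)·L_1(x) = -3x^3 + 24x^2 - 57x + 36
  2·L_2(x) = -x^3 + 7x^2 - 14x + 8
  (-6)·L_3(x) = -x^3 + 6x^2 - 11x + 6
Adding term by term: -(9/2)x^3 + (65/2)x^2 - 69x + 38

P(x) = -(9/2)x^3 + (65/2)x^2 - 69x + 38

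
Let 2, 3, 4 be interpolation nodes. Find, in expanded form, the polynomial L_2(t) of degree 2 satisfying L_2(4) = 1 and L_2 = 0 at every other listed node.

L_2(t) = (1/2)t^2 - (5/2)t + 3

L_2(t) = (t - 2)(t - 3) / [(2)·(1)]
       = (t^2 - 5t + 6) / (2)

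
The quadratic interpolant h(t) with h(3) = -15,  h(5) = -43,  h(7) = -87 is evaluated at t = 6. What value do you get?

L_0(6) = (1)·(-1)/[(-2)·(-4)] = -1/8
L_1(6) = (3)·(-1)/[(2)·(-2)] = 3/4
L_2(6) = (3)·(1)/[(4)·(2)] = 3/8
Sum: (-15)·(-1/8) + (-43)·(3/4) + (-87)·(3/8) = -63

-63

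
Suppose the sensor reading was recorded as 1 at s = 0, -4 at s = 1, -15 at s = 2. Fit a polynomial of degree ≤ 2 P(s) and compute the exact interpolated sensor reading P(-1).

0

L_0(-1) = (-2)·(-3)/[(-1)·(-2)] = 3
L_1(-1) = (-1)·(-3)/[(1)·(-1)] = -3
L_2(-1) = (-1)·(-2)/[(2)·(1)] = 1
Sum: 1·(3) + (-4)·(-3) + (-15)·(1) = 0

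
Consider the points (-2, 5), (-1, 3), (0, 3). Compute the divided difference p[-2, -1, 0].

1

p[-2,-1] = (3 - 5) / (-1 - (-2)) = -2
p[-1,0] = (3 - 3) / (0 - (-1)) = 0
p[-2,-1,0] = (0 - (-2)) / (0 - (-2)) = 1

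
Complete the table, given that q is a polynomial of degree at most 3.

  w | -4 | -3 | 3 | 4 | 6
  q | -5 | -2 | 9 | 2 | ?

-755/28

The 4 known values determine q uniquely (degree ≤ 3).
L_0(6) = (9)·(3)·(2)/[(-1)·(-7)·(-8)] = -27/28
L_1(6) = (10)·(3)·(2)/[(1)·(-6)·(-7)] = 10/7
L_2(6) = (10)·(9)·(2)/[(7)·(6)·(-1)] = -30/7
L_3(6) = (10)·(9)·(3)/[(8)·(7)·(1)] = 135/28
Sum: (-5)·(-27/28) + (-2)·(10/7) + 9·(-30/7) + 2·(135/28) = -755/28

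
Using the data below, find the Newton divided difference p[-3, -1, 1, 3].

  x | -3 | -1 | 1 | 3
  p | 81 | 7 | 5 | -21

p[-3,-1] = (7 - 81) / (-1 - (-3)) = -37
p[-1,1] = (5 - 7) / (1 - (-1)) = -1
p[1,3] = (-21 - 5) / (3 - 1) = -13
p[-3,-1,1] = (-1 - (-37)) / (1 - (-3)) = 9
p[-1,1,3] = (-13 - (-1)) / (3 - (-1)) = -3
p[-3,-1,1,3] = (-3 - 9) / (3 - (-3)) = -2

-2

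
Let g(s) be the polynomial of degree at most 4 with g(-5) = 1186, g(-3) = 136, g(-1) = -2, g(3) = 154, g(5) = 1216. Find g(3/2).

L_0(3/2) = (9/2)·(5/2)·(-3/2)·(-7/2)/[(-2)·(-4)·(-8)·(-10)] = 189/2048
L_1(3/2) = (13/2)·(5/2)·(-3/2)·(-7/2)/[(2)·(-2)·(-6)·(-8)] = -455/1024
L_2(3/2) = (13/2)·(9/2)·(-3/2)·(-7/2)/[(4)·(2)·(-4)·(-6)] = 819/1024
L_3(3/2) = (13/2)·(9/2)·(5/2)·(-7/2)/[(8)·(6)·(4)·(-2)] = 1365/2048
L_4(3/2) = (13/2)·(9/2)·(5/2)·(-3/2)/[(10)·(8)·(6)·(2)] = -117/1024
Sum: 1186·(189/2048) + 136·(-455/1024) + (-2)·(819/1024) + 154·(1365/2048) + 1216·(-117/1024) = 89/8

89/8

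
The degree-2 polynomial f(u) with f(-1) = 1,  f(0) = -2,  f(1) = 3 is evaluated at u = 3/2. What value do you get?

L_0(3/2) = (3/2)·(1/2)/[(-1)·(-2)] = 3/8
L_1(3/2) = (5/2)·(1/2)/[(1)·(-1)] = -5/4
L_2(3/2) = (5/2)·(3/2)/[(2)·(1)] = 15/8
Sum: 1·(3/8) + (-2)·(-5/4) + 3·(15/8) = 17/2

17/2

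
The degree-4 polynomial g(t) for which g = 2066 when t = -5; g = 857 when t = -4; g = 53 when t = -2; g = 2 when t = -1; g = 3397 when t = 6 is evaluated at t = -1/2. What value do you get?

Using Newton's divided-difference form:
g[-5,-4] = (857 - 2066) / (-4 - (-5)) = -1209
g[-4,-2] = (53 - 857) / (-2 - (-4)) = -402
g[-2,-1] = (2 - 53) / (-1 - (-2)) = -51
g[-1,6] = (3397 - 2) / (6 - (-1)) = 485
g[-5,-4,-2] = (-402 - (-1209)) / (-2 - (-5)) = 269
g[-4,-2,-1] = (-51 - (-402)) / (-1 - (-4)) = 117
g[-2,-1,6] = (485 - (-51)) / (6 - (-2)) = 67
g[-5,-4,-2,-1] = (117 - 269) / (-1 - (-5)) = -38
g[-4,-2,-1,6] = (67 - 117) / (6 - (-4)) = -5
g[-5,-4,-2,-1,6] = (-5 - (-38)) / (6 - (-5)) = 3
g(-1/2) = 2066 + (-1209)·(9/2) + 269·(9/2)·(7/2) + (-38)·(9/2)·(7/2)·(3/2) + 3·(9/2)·(7/2)·(3/2)·(1/2) = -1/16

-1/16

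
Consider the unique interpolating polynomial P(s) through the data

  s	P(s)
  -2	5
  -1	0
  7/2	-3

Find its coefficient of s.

-29/11

L_0(s) = (s + 1)(s - 7/2) / [11/2] = (2/11)s^2 - (5/11)s - 7/11
L_1(s) = (s + 2)(s - 7/2) / [-9/2] = -(2/9)s^2 + (1/3)s + 14/9
L_2(s) = (s + 2)(s + 1) / [99/4] = (4/99)s^2 + (4/33)s + 8/99
P(s) = 5·L_0 + 0·L_1 + (-3)·L_2
Only the coefficient of s is needed; take it from each L_i and combine:
5·(-5/11) + 0·(1/3) + (-3)·(4/33) = -29/11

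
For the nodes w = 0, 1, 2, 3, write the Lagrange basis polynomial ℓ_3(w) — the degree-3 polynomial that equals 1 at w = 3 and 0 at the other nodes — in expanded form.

ℓ_3(w) = (1/6)w^3 - (1/2)w^2 + (1/3)w

ℓ_3(w) = w(w - 1)(w - 2) / [(3)·(2)·(1)]
       = (w^3 - 3w^2 + 2w) / (6)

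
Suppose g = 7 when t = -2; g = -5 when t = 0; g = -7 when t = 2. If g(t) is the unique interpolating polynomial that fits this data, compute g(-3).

67/4

L_0(-3) = (-3)·(-5)/[(-2)·(-4)] = 15/8
L_1(-3) = (-1)·(-5)/[(2)·(-2)] = -5/4
L_2(-3) = (-1)·(-3)/[(4)·(2)] = 3/8
Sum: 7·(15/8) + (-5)·(-5/4) + (-7)·(3/8) = 67/4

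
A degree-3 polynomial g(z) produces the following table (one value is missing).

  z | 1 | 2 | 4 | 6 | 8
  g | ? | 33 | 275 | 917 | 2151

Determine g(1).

2

The 4 known values determine g uniquely (degree ≤ 3).
L_0(1) = (-3)·(-5)·(-7)/[(-2)·(-4)·(-6)] = 35/16
L_1(1) = (-1)·(-5)·(-7)/[(2)·(-2)·(-4)] = -35/16
L_2(1) = (-1)·(-3)·(-7)/[(4)·(2)·(-2)] = 21/16
L_3(1) = (-1)·(-3)·(-5)/[(6)·(4)·(2)] = -5/16
Sum: 33·(35/16) + 275·(-35/16) + 917·(21/16) + 2151·(-5/16) = 2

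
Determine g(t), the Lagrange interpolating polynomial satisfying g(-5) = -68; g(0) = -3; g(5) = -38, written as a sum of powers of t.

g(t) = -2t^2 + 3t - 3

Build the Lagrange basis polynomials:
L_0(t) = t(t - 5) / [50] = (1/50)t^2 - (1/10)t
L_1(t) = (t + 5)(t - 5) / [-25] = -(1/25)t^2 + 1
L_2(t) = (t + 5)t / [50] = (1/50)t^2 + (1/10)t
g(t) = (-68)·L_0 + (-3)·L_1 + (-38)·L_2
  (-68)·L_0(t) = -(34/25)t^2 + (34/5)t
  (-3)·L_1(t) = (3/25)t^2 - 3
  (-38)·L_2(t) = -(19/25)t^2 - (19/5)t
Adding term by term: -2t^2 + 3t - 3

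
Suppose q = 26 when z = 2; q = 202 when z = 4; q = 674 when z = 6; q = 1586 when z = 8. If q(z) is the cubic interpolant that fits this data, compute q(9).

2252

Evaluate each Lagrange basis at z = 9:
L_0(9) = (5)·(3)·(1)/[(-2)·(-4)·(-6)] = -5/16
L_1(9) = (7)·(3)·(1)/[(2)·(-2)·(-4)] = 21/16
L_2(9) = (7)·(5)·(1)/[(4)·(2)·(-2)] = -35/16
L_3(9) = (7)·(5)·(3)/[(6)·(4)·(2)] = 35/16
Sum: 26·(-5/16) + 202·(21/16) + 674·(-35/16) + 1586·(35/16) = 2252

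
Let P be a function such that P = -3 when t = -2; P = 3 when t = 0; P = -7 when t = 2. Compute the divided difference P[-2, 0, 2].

P[-2,0] = (3 - (-3)) / (0 - (-2)) = 3
P[0,2] = (-7 - 3) / (2 - 0) = -5
P[-2,0,2] = (-5 - 3) / (2 - (-2)) = -2

-2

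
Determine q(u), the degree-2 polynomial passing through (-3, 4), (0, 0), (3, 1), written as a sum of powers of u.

Build the Lagrange basis polynomials:
L_0(u) = u(u - 3) / [18] = (1/18)u^2 - (1/6)u
L_1(u) = (u + 3)(u - 3) / [-9] = -(1/9)u^2 + 1
L_2(u) = (u + 3)u / [18] = (1/18)u^2 + (1/6)u
q(u) = 4·L_0 + 0·L_1 + 1·L_2
  4·L_0(u) = (2/9)u^2 - (2/3)u
  0·L_1(u) = 0
  1·L_2(u) = (1/18)u^2 + (1/6)u
Adding term by term: (5/18)u^2 - (1/2)u

q(u) = (5/18)u^2 - (1/2)u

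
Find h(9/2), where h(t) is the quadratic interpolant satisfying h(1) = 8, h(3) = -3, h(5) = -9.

-255/32

Evaluate each Lagrange basis at t = 9/2:
L_0(9/2) = (3/2)·(-1/2)/[(-2)·(-4)] = -3/32
L_1(9/2) = (7/2)·(-1/2)/[(2)·(-2)] = 7/16
L_2(9/2) = (7/2)·(3/2)/[(4)·(2)] = 21/32
Sum: 8·(-3/32) + (-3)·(7/16) + (-9)·(21/32) = -255/32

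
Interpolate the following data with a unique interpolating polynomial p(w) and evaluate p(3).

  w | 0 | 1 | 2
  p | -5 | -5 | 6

Using Newton's divided-difference form:
p[0,1] = (-5 - (-5)) / (1 - 0) = 0
p[1,2] = (6 - (-5)) / (2 - 1) = 11
p[0,1,2] = (11 - 0) / (2 - 0) = 11/2
p(3) = -5 + 0·(3) + (11/2)·(3)·(2) = 28

28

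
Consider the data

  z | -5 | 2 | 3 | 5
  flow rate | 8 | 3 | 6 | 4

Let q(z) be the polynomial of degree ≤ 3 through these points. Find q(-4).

-61/20

Evaluate each Lagrange basis at z = -4:
L_0(-4) = (-6)·(-7)·(-9)/[(-7)·(-8)·(-10)] = 27/40
L_1(-4) = (1)·(-7)·(-9)/[(7)·(-1)·(-3)] = 3
L_2(-4) = (1)·(-6)·(-9)/[(8)·(1)·(-2)] = -27/8
L_3(-4) = (1)·(-6)·(-7)/[(10)·(3)·(2)] = 7/10
Sum: 8·(27/40) + 3·(3) + 6·(-27/8) + 4·(7/10) = -61/20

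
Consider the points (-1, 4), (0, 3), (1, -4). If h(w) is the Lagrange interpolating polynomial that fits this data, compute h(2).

Evaluate each Lagrange basis at w = 2:
L_0(2) = (2)·(1)/[(-1)·(-2)] = 1
L_1(2) = (3)·(1)/[(1)·(-1)] = -3
L_2(2) = (3)·(2)/[(2)·(1)] = 3
Sum: 4·(1) + 3·(-3) + (-4)·(3) = -17

-17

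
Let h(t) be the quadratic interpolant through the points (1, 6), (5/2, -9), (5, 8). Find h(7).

297/5

Using Newton's divided-difference form:
h[1,5/2] = (-9 - 6) / (5/2 - 1) = -10
h[5/2,5] = (8 - (-9)) / (5 - 5/2) = 34/5
h[1,5/2,5] = (34/5 - (-10)) / (5 - 1) = 21/5
h(7) = 6 + (-10)·(6) + (21/5)·(6)·(9/2) = 297/5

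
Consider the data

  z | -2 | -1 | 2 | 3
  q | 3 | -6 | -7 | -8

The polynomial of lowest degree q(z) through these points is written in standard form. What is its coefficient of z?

-19/30

L_0(z) = (z + 1)(z - 2)(z - 3) / [-20] = -(1/20)z^3 + (1/5)z^2 - (1/20)z - 3/10
L_1(z) = (z + 2)(z - 2)(z - 3) / [12] = (1/12)z^3 - (1/4)z^2 - (1/3)z + 1
L_2(z) = (z + 2)(z + 1)(z - 3) / [-12] = -(1/12)z^3 + (7/12)z + 1/2
L_3(z) = (z + 2)(z + 1)(z - 2) / [20] = (1/20)z^3 + (1/20)z^2 - (1/5)z - 1/5
q(z) = 3·L_0 + (-6)·L_1 + (-7)·L_2 + (-8)·L_3
Only the coefficient of z is needed; take it from each L_i and combine:
3·(-1/20) + (-6)·(-1/3) + (-7)·(7/12) + (-8)·(-1/5) = -19/30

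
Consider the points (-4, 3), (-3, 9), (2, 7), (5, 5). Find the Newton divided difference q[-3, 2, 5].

-1/30

q[-3,2] = (7 - 9) / (2 - (-3)) = -2/5
q[2,5] = (5 - 7) / (5 - 2) = -2/3
q[-3,2,5] = (-2/3 - (-2/5)) / (5 - (-3)) = -1/30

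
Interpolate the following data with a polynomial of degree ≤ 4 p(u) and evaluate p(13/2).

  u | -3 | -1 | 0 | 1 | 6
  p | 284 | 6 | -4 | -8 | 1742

19923/8

Using Newton's divided-difference form:
p[-3,-1] = (6 - 284) / (-1 - (-3)) = -139
p[-1,0] = (-4 - 6) / (0 - (-1)) = -10
p[0,1] = (-8 - (-4)) / (1 - 0) = -4
p[1,6] = (1742 - (-8)) / (6 - 1) = 350
p[-3,-1,0] = (-10 - (-139)) / (0 - (-3)) = 43
p[-1,0,1] = (-4 - (-10)) / (1 - (-1)) = 3
p[0,1,6] = (350 - (-4)) / (6 - 0) = 59
p[-3,-1,0,1] = (3 - 43) / (1 - (-3)) = -10
p[-1,0,1,6] = (59 - 3) / (6 - (-1)) = 8
p[-3,-1,0,1,6] = (8 - (-10)) / (6 - (-3)) = 2
p(13/2) = 284 + (-139)·(19/2) + 43·(19/2)·(15/2) + (-10)·(19/2)·(15/2)·(13/2) + 2·(19/2)·(15/2)·(13/2)·(11/2) = 19923/8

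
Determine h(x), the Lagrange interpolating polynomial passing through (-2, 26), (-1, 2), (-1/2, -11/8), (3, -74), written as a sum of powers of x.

h(x) = -3x^3 + x^2 - 2

L_0(x) = (x + 1)(x + 1/2)(x - 3) / [-15/2] = -(2/15)x^3 + (1/5)x^2 + (8/15)x + 1/5
L_1(x) = (x + 2)(x + 1/2)(x - 3) / [2] = (1/2)x^3 - (1/4)x^2 - (13/4)x - 3/2
L_2(x) = (x + 2)(x + 1)(x - 3) / [-21/8] = -(8/21)x^3 + (8/3)x + 16/7
L_3(x) = (x + 2)(x + 1)(x + 1/2) / [70] = (1/70)x^3 + (1/20)x^2 + (1/20)x + 1/70
h(x) = 26·L_0 + 2·L_1 + (-11/8)·L_2 + (-74)·L_3
  26·L_0(x) = -(52/15)x^3 + (26/5)x^2 + (208/15)x + 26/5
  2·L_1(x) = x^3 - (1/2)x^2 - (13/2)x - 3
  (-11/8)·L_2(x) = (11/21)x^3 - (11/3)x - 22/7
  (-74)·L_3(x) = -(37/35)x^3 - (37/10)x^2 - (37/10)x - 37/35
Adding term by term: -3x^3 + x^2 - 2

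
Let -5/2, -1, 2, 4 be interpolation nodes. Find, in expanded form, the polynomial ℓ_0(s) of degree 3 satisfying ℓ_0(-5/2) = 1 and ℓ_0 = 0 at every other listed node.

ℓ_0(s) = (s + 1)(s - 2)(s - 4) / [(-3/2)·(-9/2)·(-13/2)]
       = (s^3 - 5s^2 + 2s + 8) / (-351/8)

ℓ_0(s) = -(8/351)s^3 + (40/351)s^2 - (16/351)s - 64/351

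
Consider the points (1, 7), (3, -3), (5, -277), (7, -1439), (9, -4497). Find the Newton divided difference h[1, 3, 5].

-33

h[1,3] = (-3 - 7) / (3 - 1) = -5
h[3,5] = (-277 - (-3)) / (5 - 3) = -137
h[1,3,5] = (-137 - (-5)) / (5 - 1) = -33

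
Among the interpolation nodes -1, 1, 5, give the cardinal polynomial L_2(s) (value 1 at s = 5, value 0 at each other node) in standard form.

L_2(s) = (1/24)s^2 - 1/24

L_2(s) = (s + 1)(s - 1) / [(6)·(4)]
       = (s^2 - 1) / (24)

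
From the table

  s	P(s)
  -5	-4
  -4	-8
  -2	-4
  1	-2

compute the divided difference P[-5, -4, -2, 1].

P[-5,-4] = (-8 - (-4)) / (-4 - (-5)) = -4
P[-4,-2] = (-4 - (-8)) / (-2 - (-4)) = 2
P[-2,1] = (-2 - (-4)) / (1 - (-2)) = 2/3
P[-5,-4,-2] = (2 - (-4)) / (-2 - (-5)) = 2
P[-4,-2,1] = (2/3 - 2) / (1 - (-4)) = -4/15
P[-5,-4,-2,1] = (-4/15 - 2) / (1 - (-5)) = -17/45

-17/45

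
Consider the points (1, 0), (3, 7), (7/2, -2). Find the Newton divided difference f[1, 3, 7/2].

-43/5

f[1,3] = (7 - 0) / (3 - 1) = 7/2
f[3,7/2] = (-2 - 7) / (7/2 - 3) = -18
f[1,3,7/2] = (-18 - 7/2) / (7/2 - 1) = -43/5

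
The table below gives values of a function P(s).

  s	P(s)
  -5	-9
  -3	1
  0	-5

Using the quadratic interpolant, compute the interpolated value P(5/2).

Using Newton's divided-difference form:
P[-5,-3] = (1 - (-9)) / (-3 - (-5)) = 5
P[-3,0] = (-5 - 1) / (0 - (-3)) = -2
P[-5,-3,0] = (-2 - 5) / (0 - (-5)) = -7/5
P(5/2) = -9 + 5·(15/2) + (-7/5)·(15/2)·(11/2) = -117/4

-117/4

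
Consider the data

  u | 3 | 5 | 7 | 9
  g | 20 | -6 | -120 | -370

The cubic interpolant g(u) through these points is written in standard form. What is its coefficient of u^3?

Build the Lagrange basis polynomials:
L_0(u) = (u - 5)(u - 7)(u - 9) / [-48] = -(1/48)u^3 + (7/16)u^2 - (143/48)u + 105/16
L_1(u) = (u - 3)(u - 7)(u - 9) / [16] = (1/16)u^3 - (19/16)u^2 + (111/16)u - 189/16
L_2(u) = (u - 3)(u - 5)(u - 9) / [-16] = -(1/16)u^3 + (17/16)u^2 - (87/16)u + 135/16
L_3(u) = (u - 3)(u - 5)(u - 7) / [48] = (1/48)u^3 - (5/16)u^2 + (71/48)u - 35/16
g(u) = 20·L_0 + (-6)·L_1 + (-120)·L_2 + (-370)·L_3
Only the coefficient of u^3 is needed; take it from each L_i and combine:
20·(-1/48) + (-6)·(1/16) + (-120)·(-1/16) + (-370)·(1/48) = -1

-1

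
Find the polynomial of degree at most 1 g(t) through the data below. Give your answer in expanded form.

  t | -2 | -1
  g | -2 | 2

g(t) = 4t + 6

Build the Lagrange basis polynomials:
L_0(t) = (t + 1) / [-1] = -t - 1
L_1(t) = (t + 2) / [1] = t + 2
g(t) = (-2)·L_0 + 2·L_1
  (-2)·L_0(t) = 2t + 2
  2·L_1(t) = 2t + 4
Adding term by term: 4t + 6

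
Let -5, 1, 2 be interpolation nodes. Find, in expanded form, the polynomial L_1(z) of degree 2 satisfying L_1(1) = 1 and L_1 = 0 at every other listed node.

L_1(z) = -(1/6)z^2 - (1/2)z + 5/3

L_1(z) = (z + 5)(z - 2) / [(6)·(-1)]
       = (z^2 + 3z - 10) / (-6)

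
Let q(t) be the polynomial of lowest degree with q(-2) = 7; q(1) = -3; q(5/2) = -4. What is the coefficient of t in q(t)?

Build the Lagrange basis polynomials:
L_0(t) = (t - 1)(t - 5/2) / [27/2] = (2/27)t^2 - (7/27)t + 5/27
L_1(t) = (t + 2)(t - 5/2) / [-9/2] = -(2/9)t^2 + (1/9)t + 10/9
L_2(t) = (t + 2)(t - 1) / [27/4] = (4/27)t^2 + (4/27)t - 8/27
q(t) = 7·L_0 + (-3)·L_1 + (-4)·L_2
Only the coefficient of t is needed; take it from each L_i and combine:
7·(-7/27) + (-3)·(1/9) + (-4)·(4/27) = -74/27

-74/27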